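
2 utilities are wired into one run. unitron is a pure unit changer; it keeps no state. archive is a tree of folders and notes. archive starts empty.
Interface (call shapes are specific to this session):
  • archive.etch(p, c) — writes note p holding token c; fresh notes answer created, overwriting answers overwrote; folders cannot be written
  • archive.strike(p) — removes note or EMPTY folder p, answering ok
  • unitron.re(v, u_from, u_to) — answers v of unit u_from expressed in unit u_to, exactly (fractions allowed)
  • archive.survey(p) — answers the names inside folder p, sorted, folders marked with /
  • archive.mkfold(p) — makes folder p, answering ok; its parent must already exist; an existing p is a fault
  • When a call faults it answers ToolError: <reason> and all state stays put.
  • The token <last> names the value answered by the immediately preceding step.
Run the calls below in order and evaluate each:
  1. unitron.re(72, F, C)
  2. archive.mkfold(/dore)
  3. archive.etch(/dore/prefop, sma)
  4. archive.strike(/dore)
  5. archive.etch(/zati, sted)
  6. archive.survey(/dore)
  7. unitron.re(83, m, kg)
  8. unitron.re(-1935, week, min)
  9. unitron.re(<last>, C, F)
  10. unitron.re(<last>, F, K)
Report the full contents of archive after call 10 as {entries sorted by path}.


> re v=72 u_from=F u_to=C
[out] 200/9
> mkfold p=/dore
[out] ok
> etch p=/dore/prefop c=sma
[out] created
> strike p=/dore
[out] ToolError: not empty
> etch p=/zati c=sted
[out] created
> survey p=/dore
[out] [prefop]
> re v=83 u_from=m u_to=kg
[out] ToolError: incompatible units
> re v=-1935 u_from=week u_to=min
[out] -19504800
> re v=<last> u_from=C u_to=F
[out] -35108608
> re v=<last> u_from=F u_to=K
[out] -390090537/20

Answer: {dore/, dore/prefop=sma, zati=sted}


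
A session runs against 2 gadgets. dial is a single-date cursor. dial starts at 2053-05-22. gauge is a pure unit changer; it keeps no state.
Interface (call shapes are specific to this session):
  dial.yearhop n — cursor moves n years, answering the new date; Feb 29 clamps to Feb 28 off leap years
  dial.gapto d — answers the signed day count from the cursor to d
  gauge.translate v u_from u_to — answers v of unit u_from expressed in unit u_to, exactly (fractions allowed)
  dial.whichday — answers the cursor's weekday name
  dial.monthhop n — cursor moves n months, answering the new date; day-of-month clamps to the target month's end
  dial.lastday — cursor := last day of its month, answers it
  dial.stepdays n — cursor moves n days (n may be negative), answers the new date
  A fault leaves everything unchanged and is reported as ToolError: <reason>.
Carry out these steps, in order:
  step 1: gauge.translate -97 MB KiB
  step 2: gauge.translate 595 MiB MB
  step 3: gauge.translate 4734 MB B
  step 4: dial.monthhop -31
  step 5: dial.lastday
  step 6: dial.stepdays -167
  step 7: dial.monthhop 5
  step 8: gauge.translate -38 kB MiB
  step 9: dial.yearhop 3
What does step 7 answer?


Answer: 2050-10-17

Derivation:
Calling gauge.translate on -97, MB, KiB, — result: -1515625/16.
Invoking gauge.translate on 595, MiB, MB, and get 1949696/3125.
I call gauge.translate on 4734, MB, B, yielding 4734000000.
I use dial.monthhop on -31: 2050-10-22.
I call dial.lastday(), → 2050-10-31.
Now I run dial.stepdays on -167, yielding 2050-05-17.
Using dial.monthhop on 5, → 2050-10-17.
Now I run gauge.translate on -38, kB, MiB, and see -2375/65536.
I run dial.yearhop on 3: 2053-10-17.


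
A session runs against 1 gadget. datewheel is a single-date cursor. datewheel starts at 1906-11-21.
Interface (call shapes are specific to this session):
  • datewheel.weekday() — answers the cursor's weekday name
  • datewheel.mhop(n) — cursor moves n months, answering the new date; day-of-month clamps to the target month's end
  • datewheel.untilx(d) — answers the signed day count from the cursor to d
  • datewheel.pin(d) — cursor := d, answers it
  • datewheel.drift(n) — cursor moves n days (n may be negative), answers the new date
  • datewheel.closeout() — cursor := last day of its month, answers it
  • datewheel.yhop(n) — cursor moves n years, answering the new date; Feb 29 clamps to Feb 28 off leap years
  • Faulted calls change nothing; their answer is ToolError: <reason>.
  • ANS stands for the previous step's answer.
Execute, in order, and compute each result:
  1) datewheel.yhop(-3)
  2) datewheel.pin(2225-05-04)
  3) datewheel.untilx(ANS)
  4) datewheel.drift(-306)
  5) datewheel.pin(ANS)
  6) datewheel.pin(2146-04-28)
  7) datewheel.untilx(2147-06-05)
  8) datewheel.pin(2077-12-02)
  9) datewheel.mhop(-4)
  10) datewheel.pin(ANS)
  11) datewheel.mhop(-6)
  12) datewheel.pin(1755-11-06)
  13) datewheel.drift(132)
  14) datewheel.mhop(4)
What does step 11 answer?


Answer: 2077-02-02

Derivation:
==> datewheel.yhop(-3)
<== 1903-11-21
==> datewheel.pin(2225-05-04)
<== 2225-05-04
==> datewheel.untilx(ANS)
<== 0
==> datewheel.drift(-306)
<== 2224-07-02
==> datewheel.pin(ANS)
<== 2224-07-02
==> datewheel.pin(2146-04-28)
<== 2146-04-28
==> datewheel.untilx(2147-06-05)
<== 403
==> datewheel.pin(2077-12-02)
<== 2077-12-02
==> datewheel.mhop(-4)
<== 2077-08-02
==> datewheel.pin(ANS)
<== 2077-08-02
==> datewheel.mhop(-6)
<== 2077-02-02
==> datewheel.pin(1755-11-06)
<== 1755-11-06
==> datewheel.drift(132)
<== 1756-03-17
==> datewheel.mhop(4)
<== 1756-07-17


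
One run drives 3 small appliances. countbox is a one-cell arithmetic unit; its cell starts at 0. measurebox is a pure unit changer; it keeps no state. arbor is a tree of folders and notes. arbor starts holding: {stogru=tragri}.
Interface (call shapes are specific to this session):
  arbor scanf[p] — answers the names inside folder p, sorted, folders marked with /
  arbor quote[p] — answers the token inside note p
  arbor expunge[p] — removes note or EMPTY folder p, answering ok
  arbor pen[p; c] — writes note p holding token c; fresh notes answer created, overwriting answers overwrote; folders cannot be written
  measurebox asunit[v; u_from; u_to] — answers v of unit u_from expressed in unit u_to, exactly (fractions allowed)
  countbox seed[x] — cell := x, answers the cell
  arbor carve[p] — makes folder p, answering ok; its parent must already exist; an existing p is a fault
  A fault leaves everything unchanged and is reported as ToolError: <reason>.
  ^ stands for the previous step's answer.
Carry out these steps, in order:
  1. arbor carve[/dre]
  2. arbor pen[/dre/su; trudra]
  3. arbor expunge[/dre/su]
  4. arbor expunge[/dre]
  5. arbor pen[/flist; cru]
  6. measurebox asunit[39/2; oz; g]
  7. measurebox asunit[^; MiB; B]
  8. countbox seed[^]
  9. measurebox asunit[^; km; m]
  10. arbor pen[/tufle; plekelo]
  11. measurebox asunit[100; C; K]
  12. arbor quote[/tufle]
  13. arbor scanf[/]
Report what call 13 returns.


Answer: [flist, stogru, tufle]

Derivation:
-> arbor carve(p='/dre')
<- ok
-> arbor pen(p='/dre/su', c='trudra')
<- created
-> arbor expunge(p='/dre/su')
<- ok
-> arbor expunge(p='/dre')
<- ok
-> arbor pen(p='/flist', c='cru')
<- created
-> measurebox asunit(v='39/2', u_from='oz', u_to='g')
<- 1769010243/3200000
-> measurebox asunit(v='^', u_from='MiB', u_to='B')
<- 1811466488832/3125
-> countbox seed(x='^')
<- 1811466488832/3125
-> measurebox asunit(v='^', u_from='km', u_to='m')
<- 14491731910656/25
-> arbor pen(p='/tufle', c='plekelo')
<- created
-> measurebox asunit(v='100', u_from='C', u_to='K')
<- 7463/20
-> arbor quote(p='/tufle')
<- plekelo
-> arbor scanf(p='/')
<- [flist, stogru, tufle]


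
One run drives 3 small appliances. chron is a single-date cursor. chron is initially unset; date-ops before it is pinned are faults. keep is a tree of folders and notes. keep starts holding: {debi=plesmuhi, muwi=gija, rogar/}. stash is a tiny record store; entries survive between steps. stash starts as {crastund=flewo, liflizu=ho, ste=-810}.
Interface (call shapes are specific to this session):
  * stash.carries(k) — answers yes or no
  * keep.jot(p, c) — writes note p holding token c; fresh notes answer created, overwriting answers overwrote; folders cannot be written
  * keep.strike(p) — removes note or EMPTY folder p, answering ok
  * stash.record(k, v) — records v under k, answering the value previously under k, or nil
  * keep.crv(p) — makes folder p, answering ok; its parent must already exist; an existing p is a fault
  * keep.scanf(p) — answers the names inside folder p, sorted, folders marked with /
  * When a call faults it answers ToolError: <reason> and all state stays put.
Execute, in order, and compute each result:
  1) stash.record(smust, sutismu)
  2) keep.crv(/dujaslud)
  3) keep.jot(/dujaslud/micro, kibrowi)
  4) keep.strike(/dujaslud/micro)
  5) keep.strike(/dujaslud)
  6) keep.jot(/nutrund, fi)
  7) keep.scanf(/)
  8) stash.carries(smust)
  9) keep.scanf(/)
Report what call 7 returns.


Answer: [debi, muwi, nutrund, rogar/]

Derivation:
> stash.record k→smust v→sutismu
[out] nil
> keep.crv p→/dujaslud
[out] ok
> keep.jot p→/dujaslud/micro c→kibrowi
[out] created
> keep.strike p→/dujaslud/micro
[out] ok
> keep.strike p→/dujaslud
[out] ok
> keep.jot p→/nutrund c→fi
[out] created
> keep.scanf p→/
[out] [debi, muwi, nutrund, rogar/]
> stash.carries k→smust
[out] yes
> keep.scanf p→/
[out] [debi, muwi, nutrund, rogar/]


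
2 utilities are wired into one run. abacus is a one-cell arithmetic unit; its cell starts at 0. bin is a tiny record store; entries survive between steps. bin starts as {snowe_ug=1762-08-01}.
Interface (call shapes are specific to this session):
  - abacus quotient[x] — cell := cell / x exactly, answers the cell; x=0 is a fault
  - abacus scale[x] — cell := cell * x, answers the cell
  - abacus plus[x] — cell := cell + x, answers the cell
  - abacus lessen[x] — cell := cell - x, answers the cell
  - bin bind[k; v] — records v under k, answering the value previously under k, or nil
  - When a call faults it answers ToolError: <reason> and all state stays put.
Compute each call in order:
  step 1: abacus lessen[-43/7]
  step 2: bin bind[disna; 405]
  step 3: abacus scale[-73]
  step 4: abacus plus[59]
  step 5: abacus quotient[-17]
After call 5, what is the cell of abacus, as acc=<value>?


# abacus lessen(x='-43/7') ~> 43/7
# bin bind(k='disna', v='405') ~> nil
# abacus scale(x='-73') ~> -3139/7
# abacus plus(x='59') ~> -2726/7
# abacus quotient(x='-17') ~> 2726/119

Answer: acc=2726/119


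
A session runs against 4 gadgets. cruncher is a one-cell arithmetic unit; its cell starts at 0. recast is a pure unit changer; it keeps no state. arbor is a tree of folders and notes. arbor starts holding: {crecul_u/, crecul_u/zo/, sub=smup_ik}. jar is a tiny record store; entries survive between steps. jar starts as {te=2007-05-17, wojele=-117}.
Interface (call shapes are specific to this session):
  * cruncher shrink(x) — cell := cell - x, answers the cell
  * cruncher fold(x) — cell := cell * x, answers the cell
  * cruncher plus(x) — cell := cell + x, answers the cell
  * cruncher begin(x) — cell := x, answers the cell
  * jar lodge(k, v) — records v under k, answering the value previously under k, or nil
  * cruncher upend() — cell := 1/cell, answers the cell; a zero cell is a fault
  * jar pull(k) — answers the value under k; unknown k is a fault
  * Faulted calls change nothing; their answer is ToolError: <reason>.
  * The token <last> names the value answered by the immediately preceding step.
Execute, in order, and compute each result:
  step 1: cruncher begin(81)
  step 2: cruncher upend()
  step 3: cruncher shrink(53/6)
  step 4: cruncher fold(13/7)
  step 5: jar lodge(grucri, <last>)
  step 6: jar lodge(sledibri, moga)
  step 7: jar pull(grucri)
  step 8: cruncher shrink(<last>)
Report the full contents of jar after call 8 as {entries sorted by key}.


→ cruncher begin(x: 81)
← 81
→ cruncher upend()
← 1/81
→ cruncher shrink(x: 53/6)
← -1429/162
→ cruncher fold(x: 13/7)
← -18577/1134
→ jar lodge(k: grucri, v: <last>)
← nil
→ jar lodge(k: sledibri, v: moga)
← nil
→ jar pull(k: grucri)
← -18577/1134
→ cruncher shrink(x: <last>)
← 0

Answer: {grucri=-18577/1134, sledibri=moga, te=2007-05-17, wojele=-117}


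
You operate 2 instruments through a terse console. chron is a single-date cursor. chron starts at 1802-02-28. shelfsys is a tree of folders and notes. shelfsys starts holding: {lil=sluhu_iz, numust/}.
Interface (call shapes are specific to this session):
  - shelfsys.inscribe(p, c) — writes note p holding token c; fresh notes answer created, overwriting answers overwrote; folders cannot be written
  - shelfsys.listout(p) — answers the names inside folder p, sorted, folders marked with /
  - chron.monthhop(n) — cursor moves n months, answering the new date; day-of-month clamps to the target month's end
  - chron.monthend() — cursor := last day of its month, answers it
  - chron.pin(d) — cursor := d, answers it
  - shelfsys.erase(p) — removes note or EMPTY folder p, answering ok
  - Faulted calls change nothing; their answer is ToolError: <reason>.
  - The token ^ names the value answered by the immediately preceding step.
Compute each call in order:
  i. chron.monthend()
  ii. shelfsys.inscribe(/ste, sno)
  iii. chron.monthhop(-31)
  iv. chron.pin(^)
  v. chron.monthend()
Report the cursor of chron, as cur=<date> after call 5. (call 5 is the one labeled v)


Answer: cur=1799-07-31

Derivation:
~$ chron.monthend
[out] 1802-02-28
~$ shelfsys.inscribe p='/ste' c='sno'
[out] created
~$ chron.monthhop n='-31'
[out] 1799-07-28
~$ chron.pin d='^'
[out] 1799-07-28
~$ chron.monthend
[out] 1799-07-31


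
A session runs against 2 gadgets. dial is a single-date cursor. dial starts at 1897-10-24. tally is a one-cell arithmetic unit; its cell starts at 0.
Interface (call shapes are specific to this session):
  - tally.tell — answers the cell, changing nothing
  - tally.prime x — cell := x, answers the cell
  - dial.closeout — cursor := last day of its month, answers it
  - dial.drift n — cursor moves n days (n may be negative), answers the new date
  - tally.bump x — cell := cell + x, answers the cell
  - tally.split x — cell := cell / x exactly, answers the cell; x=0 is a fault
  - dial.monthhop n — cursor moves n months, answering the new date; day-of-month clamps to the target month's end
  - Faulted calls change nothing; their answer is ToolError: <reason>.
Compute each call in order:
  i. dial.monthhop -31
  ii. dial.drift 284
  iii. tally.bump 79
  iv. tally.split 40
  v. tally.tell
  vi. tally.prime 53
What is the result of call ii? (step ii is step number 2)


I invoke dial.monthhop with n=-31, which returns 1895-03-24.
I call dial.drift with n=284, giving 1896-01-02.
Then tally.bump with x=79, which returns 79.
Using tally.split with x=40, — result: 79/40.
I run tally.tell(), yielding 79/40.
I try tally.prime with x=53, — result: 53.

Answer: 1896-01-02


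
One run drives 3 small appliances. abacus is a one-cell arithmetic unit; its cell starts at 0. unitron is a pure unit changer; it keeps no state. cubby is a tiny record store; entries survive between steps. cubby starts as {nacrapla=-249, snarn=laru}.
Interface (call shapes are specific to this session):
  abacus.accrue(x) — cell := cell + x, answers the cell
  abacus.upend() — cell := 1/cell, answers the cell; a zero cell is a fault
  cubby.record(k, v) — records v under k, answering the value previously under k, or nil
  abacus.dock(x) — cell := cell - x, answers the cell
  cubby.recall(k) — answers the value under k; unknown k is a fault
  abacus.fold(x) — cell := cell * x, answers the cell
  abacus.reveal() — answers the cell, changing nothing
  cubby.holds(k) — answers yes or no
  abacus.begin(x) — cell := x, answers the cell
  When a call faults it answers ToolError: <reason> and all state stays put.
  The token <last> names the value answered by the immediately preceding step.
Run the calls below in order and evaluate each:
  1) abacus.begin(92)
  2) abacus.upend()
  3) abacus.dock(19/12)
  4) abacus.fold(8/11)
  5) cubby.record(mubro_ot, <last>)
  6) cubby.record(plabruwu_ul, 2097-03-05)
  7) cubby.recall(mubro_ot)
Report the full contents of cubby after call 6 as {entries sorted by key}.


Answer: {mubro_ot=-868/759, nacrapla=-249, plabruwu_ul=2097-03-05, snarn=laru}

Derivation:
% abacus.begin 92
  92
% abacus.upend
  1/92
% abacus.dock 19/12
  -217/138
% abacus.fold 8/11
  -868/759
% cubby.record mubro_ot <last>
  nil
% cubby.record plabruwu_ul 2097-03-05
  nil
% cubby.recall mubro_ot
  -868/759


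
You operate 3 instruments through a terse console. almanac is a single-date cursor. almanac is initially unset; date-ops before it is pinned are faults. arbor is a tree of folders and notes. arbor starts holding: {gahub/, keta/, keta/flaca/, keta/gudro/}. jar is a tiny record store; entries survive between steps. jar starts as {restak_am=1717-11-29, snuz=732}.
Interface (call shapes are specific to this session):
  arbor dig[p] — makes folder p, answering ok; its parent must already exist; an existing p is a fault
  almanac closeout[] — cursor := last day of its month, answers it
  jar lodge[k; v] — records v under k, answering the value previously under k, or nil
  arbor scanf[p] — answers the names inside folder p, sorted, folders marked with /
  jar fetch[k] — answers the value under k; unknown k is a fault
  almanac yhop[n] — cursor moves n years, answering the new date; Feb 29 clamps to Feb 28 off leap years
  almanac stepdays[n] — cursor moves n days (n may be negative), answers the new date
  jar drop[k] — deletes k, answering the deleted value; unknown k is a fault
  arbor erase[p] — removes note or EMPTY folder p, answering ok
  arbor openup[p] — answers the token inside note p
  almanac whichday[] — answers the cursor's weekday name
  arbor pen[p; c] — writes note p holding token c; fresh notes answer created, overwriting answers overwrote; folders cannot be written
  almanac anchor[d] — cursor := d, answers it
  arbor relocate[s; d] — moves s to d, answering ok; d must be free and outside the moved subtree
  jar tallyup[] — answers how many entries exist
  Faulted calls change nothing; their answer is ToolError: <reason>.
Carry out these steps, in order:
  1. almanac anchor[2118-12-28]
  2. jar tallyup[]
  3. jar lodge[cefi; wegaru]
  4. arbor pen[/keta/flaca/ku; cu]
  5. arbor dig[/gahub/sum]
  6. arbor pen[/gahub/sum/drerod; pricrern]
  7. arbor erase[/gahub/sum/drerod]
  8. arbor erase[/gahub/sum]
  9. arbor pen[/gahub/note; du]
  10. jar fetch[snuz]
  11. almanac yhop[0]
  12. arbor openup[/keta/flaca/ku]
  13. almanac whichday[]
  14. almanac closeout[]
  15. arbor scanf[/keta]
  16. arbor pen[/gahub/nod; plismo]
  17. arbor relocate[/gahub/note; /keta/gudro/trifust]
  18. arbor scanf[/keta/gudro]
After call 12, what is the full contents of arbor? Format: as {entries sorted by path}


Answer: {gahub/, gahub/note=du, keta/, keta/flaca/, keta/flaca/ku=cu, keta/gudro/}

Derivation:
> almanac anchor 2118-12-28
= 2118-12-28
> jar tallyup
= 2
> jar lodge cefi wegaru
= nil
> arbor pen /keta/flaca/ku cu
= created
> arbor dig /gahub/sum
= ok
> arbor pen /gahub/sum/drerod pricrern
= created
> arbor erase /gahub/sum/drerod
= ok
> arbor erase /gahub/sum
= ok
> arbor pen /gahub/note du
= created
> jar fetch snuz
= 732
> almanac yhop 0
= 2118-12-28
> arbor openup /keta/flaca/ku
= cu
> almanac whichday
= Wednesday
> almanac closeout
= 2118-12-31
> arbor scanf /keta
= [flaca/, gudro/]
> arbor pen /gahub/nod plismo
= created
> arbor relocate /gahub/note /keta/gudro/trifust
= ok
> arbor scanf /keta/gudro
= [trifust]


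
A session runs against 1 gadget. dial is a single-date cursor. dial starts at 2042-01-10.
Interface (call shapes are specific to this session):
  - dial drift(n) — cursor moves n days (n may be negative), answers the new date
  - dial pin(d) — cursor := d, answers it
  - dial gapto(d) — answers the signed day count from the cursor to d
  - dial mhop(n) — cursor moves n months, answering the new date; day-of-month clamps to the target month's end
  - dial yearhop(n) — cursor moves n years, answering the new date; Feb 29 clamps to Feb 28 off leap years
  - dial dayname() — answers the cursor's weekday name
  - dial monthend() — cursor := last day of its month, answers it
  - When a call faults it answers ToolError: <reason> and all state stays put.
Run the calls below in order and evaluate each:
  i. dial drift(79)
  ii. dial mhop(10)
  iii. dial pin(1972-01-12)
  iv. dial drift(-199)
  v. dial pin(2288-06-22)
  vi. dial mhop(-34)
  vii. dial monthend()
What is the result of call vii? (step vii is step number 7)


Answer: 2285-08-31

Derivation:
I call dial drift passing n→79, and observe 2042-03-30.
Calling dial mhop passing n→10, and see 2043-01-30.
I use dial pin passing d→1972-01-12: 1972-01-12.
I call dial drift passing n→-199, and see 1971-06-27.
I run dial pin passing d→2288-06-22, — result: 2288-06-22.
I run dial mhop passing n→-34, which returns 2285-08-22.
I call dial monthend, → 2285-08-31.


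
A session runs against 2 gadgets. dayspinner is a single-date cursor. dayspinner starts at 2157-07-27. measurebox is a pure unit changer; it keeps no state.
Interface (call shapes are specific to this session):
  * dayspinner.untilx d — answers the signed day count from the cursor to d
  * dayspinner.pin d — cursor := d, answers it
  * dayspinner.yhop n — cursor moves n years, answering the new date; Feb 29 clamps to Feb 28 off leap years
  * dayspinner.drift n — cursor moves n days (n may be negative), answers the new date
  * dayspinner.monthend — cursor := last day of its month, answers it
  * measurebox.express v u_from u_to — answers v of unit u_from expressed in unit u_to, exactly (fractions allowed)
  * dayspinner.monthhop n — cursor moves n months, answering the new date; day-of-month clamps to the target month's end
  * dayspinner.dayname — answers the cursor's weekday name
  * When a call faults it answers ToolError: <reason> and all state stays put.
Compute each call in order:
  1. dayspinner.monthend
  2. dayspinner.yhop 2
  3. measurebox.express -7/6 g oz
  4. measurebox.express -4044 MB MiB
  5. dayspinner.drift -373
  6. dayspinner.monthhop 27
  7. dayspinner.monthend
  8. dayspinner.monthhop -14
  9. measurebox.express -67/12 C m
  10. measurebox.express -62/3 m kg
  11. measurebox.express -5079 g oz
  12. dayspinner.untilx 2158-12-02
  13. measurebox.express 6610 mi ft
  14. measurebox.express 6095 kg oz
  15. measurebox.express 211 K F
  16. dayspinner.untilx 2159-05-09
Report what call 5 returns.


Answer: 2158-07-23

Derivation:
>> monthend()
<< 2157-07-31
>> yhop(2)
<< 2159-07-31
>> express(-7/6, g, oz)
<< -800000/19439673
>> express(-4044, MB, MiB)
<< -15796875/4096
>> drift(-373)
<< 2158-07-23
>> monthhop(27)
<< 2160-10-23
>> monthend()
<< 2160-10-31
>> monthhop(-14)
<< 2159-08-31
>> express(-67/12, C, m)
<< ToolError: incompatible units
>> express(-62/3, m, kg)
<< ToolError: incompatible units
>> express(-5079, g, oz)
<< -8126400000/45359237
>> untilx(2158-12-02)
<< -272
>> express(6610, mi, ft)
<< 34900800
>> express(6095, kg, oz)
<< 9752000000000/45359237
>> express(211, K, F)
<< -7987/100
>> untilx(2159-05-09)
<< -114


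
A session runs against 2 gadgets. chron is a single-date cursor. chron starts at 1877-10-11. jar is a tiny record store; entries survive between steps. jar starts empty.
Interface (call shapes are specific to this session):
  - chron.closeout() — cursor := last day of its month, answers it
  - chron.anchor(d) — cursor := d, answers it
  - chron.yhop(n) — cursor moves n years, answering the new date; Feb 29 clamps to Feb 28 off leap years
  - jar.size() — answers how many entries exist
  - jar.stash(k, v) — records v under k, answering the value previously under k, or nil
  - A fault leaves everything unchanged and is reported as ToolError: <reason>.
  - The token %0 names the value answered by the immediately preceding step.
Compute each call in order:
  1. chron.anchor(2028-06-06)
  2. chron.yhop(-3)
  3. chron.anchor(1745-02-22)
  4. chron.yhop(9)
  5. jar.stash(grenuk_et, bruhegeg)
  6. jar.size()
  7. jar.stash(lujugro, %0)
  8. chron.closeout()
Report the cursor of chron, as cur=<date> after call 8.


Now I run chron.anchor on d=2028-06-06, which returns 2028-06-06.
Invoking chron.yhop on n=-3: 2025-06-06.
I invoke chron.anchor on d=1745-02-22, and get 1745-02-22.
I use chron.yhop on n=9, and see 1754-02-22.
Then jar.stash on k=grenuk_et, v=bruhegeg, yielding nil.
Invoking jar.size, yielding 1.
Using jar.stash on k=lujugro, v=%0, and observe nil.
I use chron.closeout(), giving 1754-02-28.

Answer: cur=1754-02-28


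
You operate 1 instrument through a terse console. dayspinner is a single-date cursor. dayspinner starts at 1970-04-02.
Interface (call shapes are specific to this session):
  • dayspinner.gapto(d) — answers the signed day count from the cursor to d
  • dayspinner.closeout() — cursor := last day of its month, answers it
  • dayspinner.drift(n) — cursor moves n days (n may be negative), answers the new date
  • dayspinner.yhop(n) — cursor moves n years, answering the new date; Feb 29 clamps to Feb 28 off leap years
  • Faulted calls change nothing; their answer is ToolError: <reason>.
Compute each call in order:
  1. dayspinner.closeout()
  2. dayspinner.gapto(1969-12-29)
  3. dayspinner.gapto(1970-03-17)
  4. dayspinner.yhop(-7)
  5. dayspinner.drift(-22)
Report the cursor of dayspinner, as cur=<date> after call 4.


-- closeout() ~> 1970-04-30
-- gapto(d=1969-12-29) ~> -122
-- gapto(d=1970-03-17) ~> -44
-- yhop(n=-7) ~> 1963-04-30
-- drift(n=-22) ~> 1963-04-08

Answer: cur=1963-04-30


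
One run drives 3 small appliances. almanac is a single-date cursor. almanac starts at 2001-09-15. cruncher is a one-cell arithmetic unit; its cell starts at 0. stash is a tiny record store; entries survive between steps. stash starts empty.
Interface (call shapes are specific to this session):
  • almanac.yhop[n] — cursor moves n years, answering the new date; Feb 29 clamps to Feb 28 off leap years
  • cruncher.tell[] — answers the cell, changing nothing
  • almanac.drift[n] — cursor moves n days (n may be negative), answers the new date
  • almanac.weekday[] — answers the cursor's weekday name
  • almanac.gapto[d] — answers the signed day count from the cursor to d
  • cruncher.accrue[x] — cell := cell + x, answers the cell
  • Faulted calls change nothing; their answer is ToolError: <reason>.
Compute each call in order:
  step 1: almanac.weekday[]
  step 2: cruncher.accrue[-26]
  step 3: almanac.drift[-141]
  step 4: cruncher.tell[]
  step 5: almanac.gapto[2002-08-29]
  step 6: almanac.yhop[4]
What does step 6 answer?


Answer: 2005-04-27

Derivation:
-> weekday()
<- Saturday
-> accrue(-26)
<- -26
-> drift(-141)
<- 2001-04-27
-> tell()
<- -26
-> gapto(2002-08-29)
<- 489
-> yhop(4)
<- 2005-04-27


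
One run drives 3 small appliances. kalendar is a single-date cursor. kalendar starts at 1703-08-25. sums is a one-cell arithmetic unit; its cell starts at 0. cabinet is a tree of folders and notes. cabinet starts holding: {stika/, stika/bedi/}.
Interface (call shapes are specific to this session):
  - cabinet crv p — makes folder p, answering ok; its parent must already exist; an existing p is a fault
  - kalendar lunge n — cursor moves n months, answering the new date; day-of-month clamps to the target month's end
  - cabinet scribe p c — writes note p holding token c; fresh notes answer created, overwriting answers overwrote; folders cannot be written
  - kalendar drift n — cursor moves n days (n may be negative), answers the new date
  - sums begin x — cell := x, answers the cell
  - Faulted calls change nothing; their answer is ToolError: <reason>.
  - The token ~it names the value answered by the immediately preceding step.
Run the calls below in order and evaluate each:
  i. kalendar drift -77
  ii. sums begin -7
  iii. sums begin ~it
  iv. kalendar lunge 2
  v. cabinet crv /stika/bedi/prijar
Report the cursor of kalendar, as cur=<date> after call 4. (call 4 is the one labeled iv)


% 1. kalendar drift(n='-77') => 1703-06-09
% 2. sums begin(x='-7') => -7
% 3. sums begin(x='~it') => -7
% 4. kalendar lunge(n='2') => 1703-08-09
% 5. cabinet crv(p='/stika/bedi/prijar') => ok

Answer: cur=1703-08-09


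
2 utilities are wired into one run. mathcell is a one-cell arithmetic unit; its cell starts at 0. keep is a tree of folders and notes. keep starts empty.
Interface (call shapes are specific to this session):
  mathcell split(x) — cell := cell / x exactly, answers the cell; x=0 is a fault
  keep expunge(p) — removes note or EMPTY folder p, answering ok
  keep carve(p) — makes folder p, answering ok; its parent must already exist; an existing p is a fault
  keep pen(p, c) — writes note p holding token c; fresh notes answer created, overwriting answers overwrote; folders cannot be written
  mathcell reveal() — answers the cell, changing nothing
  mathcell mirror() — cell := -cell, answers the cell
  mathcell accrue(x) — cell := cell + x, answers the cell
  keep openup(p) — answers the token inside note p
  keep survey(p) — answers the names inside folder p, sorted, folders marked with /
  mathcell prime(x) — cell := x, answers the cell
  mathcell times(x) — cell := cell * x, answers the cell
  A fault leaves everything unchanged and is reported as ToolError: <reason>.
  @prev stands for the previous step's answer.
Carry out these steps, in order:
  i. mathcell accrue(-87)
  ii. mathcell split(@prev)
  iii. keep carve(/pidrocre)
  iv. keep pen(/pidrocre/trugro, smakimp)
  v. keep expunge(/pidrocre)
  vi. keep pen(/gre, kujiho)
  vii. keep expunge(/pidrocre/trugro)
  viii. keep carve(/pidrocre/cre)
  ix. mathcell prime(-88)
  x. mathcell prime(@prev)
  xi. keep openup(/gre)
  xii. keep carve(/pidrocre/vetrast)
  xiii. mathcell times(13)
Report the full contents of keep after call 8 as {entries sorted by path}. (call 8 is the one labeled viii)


Answer: {gre=kujiho, pidrocre/, pidrocre/cre/}

Derivation:
·→ mathcell accrue(x: -87)
·← -87
·→ mathcell split(x: @prev)
·← 1
·→ keep carve(p: /pidrocre)
·← ok
·→ keep pen(p: /pidrocre/trugro, c: smakimp)
·← created
·→ keep expunge(p: /pidrocre)
·← ToolError: not empty
·→ keep pen(p: /gre, c: kujiho)
·← created
·→ keep expunge(p: /pidrocre/trugro)
·← ok
·→ keep carve(p: /pidrocre/cre)
·← ok
·→ mathcell prime(x: -88)
·← -88
·→ mathcell prime(x: @prev)
·← -88
·→ keep openup(p: /gre)
·← kujiho
·→ keep carve(p: /pidrocre/vetrast)
·← ok
·→ mathcell times(x: 13)
·← -1144


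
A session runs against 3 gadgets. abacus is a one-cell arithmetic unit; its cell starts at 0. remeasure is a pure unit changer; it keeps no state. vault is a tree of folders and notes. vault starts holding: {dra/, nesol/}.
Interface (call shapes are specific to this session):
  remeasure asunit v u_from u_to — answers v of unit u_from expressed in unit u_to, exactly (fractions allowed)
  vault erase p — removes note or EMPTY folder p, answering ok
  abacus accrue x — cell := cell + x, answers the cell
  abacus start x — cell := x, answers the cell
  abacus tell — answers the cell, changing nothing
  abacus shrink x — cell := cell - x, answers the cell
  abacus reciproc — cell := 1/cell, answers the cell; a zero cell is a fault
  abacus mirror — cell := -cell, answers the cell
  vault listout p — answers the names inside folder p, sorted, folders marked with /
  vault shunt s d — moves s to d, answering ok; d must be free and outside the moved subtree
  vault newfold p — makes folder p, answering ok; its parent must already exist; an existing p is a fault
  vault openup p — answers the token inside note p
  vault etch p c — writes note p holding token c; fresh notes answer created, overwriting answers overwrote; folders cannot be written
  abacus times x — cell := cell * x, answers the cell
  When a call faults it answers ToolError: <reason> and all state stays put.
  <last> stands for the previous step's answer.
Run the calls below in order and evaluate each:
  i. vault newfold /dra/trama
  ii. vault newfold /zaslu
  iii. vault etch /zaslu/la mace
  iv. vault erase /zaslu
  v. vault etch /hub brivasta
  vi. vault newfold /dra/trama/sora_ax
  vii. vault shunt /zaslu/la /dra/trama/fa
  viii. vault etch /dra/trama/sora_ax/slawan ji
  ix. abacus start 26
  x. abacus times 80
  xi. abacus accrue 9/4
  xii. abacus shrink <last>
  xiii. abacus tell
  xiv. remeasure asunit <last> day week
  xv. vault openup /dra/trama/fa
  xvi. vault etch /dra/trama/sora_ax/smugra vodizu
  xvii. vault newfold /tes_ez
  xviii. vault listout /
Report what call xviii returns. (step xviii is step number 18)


>> vault newfold(p: /dra/trama)
<< ok
>> vault newfold(p: /zaslu)
<< ok
>> vault etch(p: /zaslu/la, c: mace)
<< created
>> vault erase(p: /zaslu)
<< ToolError: not empty
>> vault etch(p: /hub, c: brivasta)
<< created
>> vault newfold(p: /dra/trama/sora_ax)
<< ok
>> vault shunt(s: /zaslu/la, d: /dra/trama/fa)
<< ok
>> vault etch(p: /dra/trama/sora_ax/slawan, c: ji)
<< created
>> abacus start(x: 26)
<< 26
>> abacus times(x: 80)
<< 2080
>> abacus accrue(x: 9/4)
<< 8329/4
>> abacus shrink(x: <last>)
<< 0
>> abacus tell()
<< 0
>> remeasure asunit(v: <last>, u_from: day, u_to: week)
<< 0
>> vault openup(p: /dra/trama/fa)
<< mace
>> vault etch(p: /dra/trama/sora_ax/smugra, c: vodizu)
<< created
>> vault newfold(p: /tes_ez)
<< ok
>> vault listout(p: /)
<< [dra/, hub, nesol/, tes_ez/, zaslu/]

Answer: [dra/, hub, nesol/, tes_ez/, zaslu/]


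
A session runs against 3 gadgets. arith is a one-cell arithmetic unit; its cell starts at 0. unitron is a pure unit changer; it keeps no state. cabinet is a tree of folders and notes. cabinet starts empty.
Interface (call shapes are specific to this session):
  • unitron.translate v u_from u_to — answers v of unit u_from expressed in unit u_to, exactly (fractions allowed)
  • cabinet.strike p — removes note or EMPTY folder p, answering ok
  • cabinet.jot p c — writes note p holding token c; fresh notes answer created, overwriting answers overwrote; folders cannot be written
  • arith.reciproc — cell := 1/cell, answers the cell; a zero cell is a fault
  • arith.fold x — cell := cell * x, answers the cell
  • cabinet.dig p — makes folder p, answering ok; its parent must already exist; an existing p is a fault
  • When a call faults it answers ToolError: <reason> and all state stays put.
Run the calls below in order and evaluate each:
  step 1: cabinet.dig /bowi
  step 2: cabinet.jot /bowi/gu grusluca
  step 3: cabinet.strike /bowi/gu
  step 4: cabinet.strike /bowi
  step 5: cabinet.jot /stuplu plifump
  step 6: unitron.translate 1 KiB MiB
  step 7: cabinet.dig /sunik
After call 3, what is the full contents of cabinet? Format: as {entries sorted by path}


Answer: {bowi/}

Derivation:
~$ cabinet.dig p→/bowi
= ok
~$ cabinet.jot p→/bowi/gu c→grusluca
= created
~$ cabinet.strike p→/bowi/gu
= ok
~$ cabinet.strike p→/bowi
= ok
~$ cabinet.jot p→/stuplu c→plifump
= created
~$ unitron.translate v→1 u_from→KiB u_to→MiB
= 1/1024
~$ cabinet.dig p→/sunik
= ok


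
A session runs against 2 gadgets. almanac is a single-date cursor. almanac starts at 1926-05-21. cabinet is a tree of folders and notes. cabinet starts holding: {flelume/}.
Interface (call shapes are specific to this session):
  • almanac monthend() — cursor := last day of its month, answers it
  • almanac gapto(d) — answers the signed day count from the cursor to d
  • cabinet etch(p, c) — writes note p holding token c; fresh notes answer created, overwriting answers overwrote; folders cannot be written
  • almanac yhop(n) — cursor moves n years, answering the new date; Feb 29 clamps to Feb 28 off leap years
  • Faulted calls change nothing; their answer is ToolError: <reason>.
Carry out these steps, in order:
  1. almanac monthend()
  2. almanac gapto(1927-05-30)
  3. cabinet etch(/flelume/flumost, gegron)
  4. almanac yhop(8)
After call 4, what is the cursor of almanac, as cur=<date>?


Answer: cur=1934-05-31

Derivation:
Next I call almanac monthend, giving 1926-05-31.
I use almanac gapto(1927-05-30), yielding 364.
Next I call cabinet etch(/flelume/flumost, gegron), and get created.
Then almanac yhop(8), and see 1934-05-31.


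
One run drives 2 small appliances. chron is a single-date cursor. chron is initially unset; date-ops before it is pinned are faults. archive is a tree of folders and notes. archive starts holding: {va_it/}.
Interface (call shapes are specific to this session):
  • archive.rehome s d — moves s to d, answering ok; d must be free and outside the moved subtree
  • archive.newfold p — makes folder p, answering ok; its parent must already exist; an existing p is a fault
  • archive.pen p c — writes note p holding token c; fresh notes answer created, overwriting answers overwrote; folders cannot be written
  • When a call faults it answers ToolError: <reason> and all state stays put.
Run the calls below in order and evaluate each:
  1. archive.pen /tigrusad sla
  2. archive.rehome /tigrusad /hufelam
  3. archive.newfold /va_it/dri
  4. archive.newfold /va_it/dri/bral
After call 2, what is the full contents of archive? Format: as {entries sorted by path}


Answer: {hufelam=sla, va_it/}

Derivation:
I invoke archive.pen with p: /tigrusad, c: sla, and observe created.
Calling archive.rehome with s: /tigrusad, d: /hufelam, giving ok.
Next I call archive.newfold with p: /va_it/dri, giving ok.
I invoke archive.newfold with p: /va_it/dri/bral, → ok.


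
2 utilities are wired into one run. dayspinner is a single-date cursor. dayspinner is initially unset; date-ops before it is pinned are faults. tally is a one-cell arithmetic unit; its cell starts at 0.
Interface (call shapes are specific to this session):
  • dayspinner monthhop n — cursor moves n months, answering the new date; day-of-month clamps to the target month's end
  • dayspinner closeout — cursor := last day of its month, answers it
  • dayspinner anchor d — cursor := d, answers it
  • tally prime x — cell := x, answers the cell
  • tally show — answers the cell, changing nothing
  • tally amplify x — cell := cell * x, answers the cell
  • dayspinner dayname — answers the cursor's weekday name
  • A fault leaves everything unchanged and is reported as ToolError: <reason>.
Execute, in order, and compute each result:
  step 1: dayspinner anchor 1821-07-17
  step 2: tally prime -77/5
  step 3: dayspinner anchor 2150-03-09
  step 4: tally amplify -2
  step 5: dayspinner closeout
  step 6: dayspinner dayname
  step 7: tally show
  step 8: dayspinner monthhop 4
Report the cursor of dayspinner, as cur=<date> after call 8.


Answer: cur=2150-07-31

Derivation:
# 1. dayspinner anchor(d: 1821-07-17) ~> 1821-07-17
# 2. tally prime(x: -77/5) ~> -77/5
# 3. dayspinner anchor(d: 2150-03-09) ~> 2150-03-09
# 4. tally amplify(x: -2) ~> 154/5
# 5. dayspinner closeout() ~> 2150-03-31
# 6. dayspinner dayname() ~> Tuesday
# 7. tally show() ~> 154/5
# 8. dayspinner monthhop(n: 4) ~> 2150-07-31


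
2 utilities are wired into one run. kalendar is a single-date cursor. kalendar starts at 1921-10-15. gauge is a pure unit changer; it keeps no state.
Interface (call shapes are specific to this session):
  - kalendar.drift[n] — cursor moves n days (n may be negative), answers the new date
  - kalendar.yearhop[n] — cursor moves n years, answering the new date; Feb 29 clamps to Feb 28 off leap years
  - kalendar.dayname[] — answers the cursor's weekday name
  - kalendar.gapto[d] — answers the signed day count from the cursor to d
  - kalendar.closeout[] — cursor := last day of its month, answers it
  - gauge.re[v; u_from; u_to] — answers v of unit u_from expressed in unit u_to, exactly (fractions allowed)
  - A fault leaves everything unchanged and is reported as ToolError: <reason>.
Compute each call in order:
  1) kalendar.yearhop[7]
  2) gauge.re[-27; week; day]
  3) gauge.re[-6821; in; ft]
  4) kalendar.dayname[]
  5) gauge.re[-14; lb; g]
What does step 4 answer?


Answer: Monday

Derivation:
>> kalendar.yearhop(n='7')
<< 1928-10-15
>> gauge.re(v='-27', u_from='week', u_to='day')
<< -189
>> gauge.re(v='-6821', u_from='in', u_to='ft')
<< -6821/12
>> kalendar.dayname()
<< Monday
>> gauge.re(v='-14', u_from='lb', u_to='g')
<< -317514659/50000
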